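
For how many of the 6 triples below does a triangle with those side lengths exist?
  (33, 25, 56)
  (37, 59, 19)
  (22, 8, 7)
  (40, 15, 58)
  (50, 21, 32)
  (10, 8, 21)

(25,33,56): 25+33 > 56 → valid
(19,37,59): 19+37 ≤ 59 → not valid
(7,8,22): 7+8 ≤ 22 → not valid
(15,40,58): 15+40 ≤ 58 → not valid
(21,32,50): 21+32 > 50 → valid
(8,10,21): 8+10 ≤ 21 → not valid
2 of the 6 triples form a triangle.

2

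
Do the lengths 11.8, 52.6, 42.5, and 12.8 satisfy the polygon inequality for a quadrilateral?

Yes

A quadrilateral exists iff every side is shorter than the sum of the others — equivalently, the longest side is less than the sum of the rest.
Longest side 52.6 < 67.1 (sum of the remaining 3), so yes.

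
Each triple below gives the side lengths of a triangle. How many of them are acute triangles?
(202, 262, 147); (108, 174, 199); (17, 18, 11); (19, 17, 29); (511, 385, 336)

2

(202,262,147): 147²+202² = 62413 < 68644 = 262² → obtuse
(108,174,199): 108²+174² = 41940 > 39601 = 199² → acute
(17,18,11): 11²+17² = 410 > 324 = 18² → acute
(19,17,29): 17²+19² = 650 < 841 = 29² → obtuse
(511,385,336): 336²+385² = 261121 = 511² → right
2 of the 5 are acute.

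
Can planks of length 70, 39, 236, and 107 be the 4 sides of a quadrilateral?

For a quadrilateral, each side must be shorter than the sum of the others.
Here the longest side is 236, but the remaining 3 sides sum to only 216.

No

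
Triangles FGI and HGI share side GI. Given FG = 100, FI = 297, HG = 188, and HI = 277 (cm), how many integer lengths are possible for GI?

199

From triangle FGI: 197 < GI < 397.
From triangle HGI: 89 < GI < 465.
Intersection: 197 < GI < 397, so integers 198 through 396: 199 values.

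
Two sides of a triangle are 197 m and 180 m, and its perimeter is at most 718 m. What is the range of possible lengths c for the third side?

17 < c ≤ 341 m

Triangle inequality alone gives 17 < c < 377.
The perimeter condition gives c ≤ 718 − 197 − 180 = 341.
Intersecting the two: 17 < c ≤ 341.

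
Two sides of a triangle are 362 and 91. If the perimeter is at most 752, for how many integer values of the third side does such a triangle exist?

28

Triangle inequality: 271 < x < 453. Perimeter ≤ 752 gives x ≤ 752 − 362 − 91 = 299.
So 271 < x ≤ 299; integers 272 through 299: 28 values.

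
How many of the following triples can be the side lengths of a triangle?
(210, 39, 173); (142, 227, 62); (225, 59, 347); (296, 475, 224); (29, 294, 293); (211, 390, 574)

4

(39,173,210): 39+173 > 210 → valid
(62,142,227): 62+142 ≤ 227 → not valid
(59,225,347): 59+225 ≤ 347 → not valid
(224,296,475): 224+296 > 475 → valid
(29,293,294): 29+293 > 294 → valid
(211,390,574): 211+390 > 574 → valid
4 of the 6 triples form a triangle.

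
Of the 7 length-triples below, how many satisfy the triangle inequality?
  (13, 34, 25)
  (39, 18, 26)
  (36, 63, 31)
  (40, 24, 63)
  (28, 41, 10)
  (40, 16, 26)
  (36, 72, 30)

(13,25,34): 13+25 > 34 → valid
(18,26,39): 18+26 > 39 → valid
(31,36,63): 31+36 > 63 → valid
(24,40,63): 24+40 > 63 → valid
(10,28,41): 10+28 ≤ 41 → not valid
(16,26,40): 16+26 > 40 → valid
(30,36,72): 30+36 ≤ 72 → not valid
5 of the 7 triples form a triangle.

5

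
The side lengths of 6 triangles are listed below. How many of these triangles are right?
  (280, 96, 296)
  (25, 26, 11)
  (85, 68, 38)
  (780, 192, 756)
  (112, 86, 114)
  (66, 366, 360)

(280,96,296): 96²+280² = 87616 = 296² → right
(25,26,11): 11²+25² = 746 > 676 = 26² → acute
(85,68,38): 38²+68² = 6068 < 7225 = 85² → obtuse
(780,192,756): 192²+756² = 608400 = 780² → right
(112,86,114): 86²+112² = 19940 > 12996 = 114² → acute
(66,366,360): 66²+360² = 133956 = 366² → right
3 of the 6 are right.

3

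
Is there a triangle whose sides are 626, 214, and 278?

The longest side is 626, but the other two sum to only 492.
492 < 626, so the triangle inequality fails.

No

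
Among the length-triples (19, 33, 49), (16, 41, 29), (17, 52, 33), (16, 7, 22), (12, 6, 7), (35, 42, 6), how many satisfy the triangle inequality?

(19,33,49): 19+33 > 49 → valid
(16,29,41): 16+29 > 41 → valid
(17,33,52): 17+33 ≤ 52 → not valid
(7,16,22): 7+16 > 22 → valid
(6,7,12): 6+7 > 12 → valid
(6,35,42): 6+35 ≤ 42 → not valid
4 of the 6 triples form a triangle.

4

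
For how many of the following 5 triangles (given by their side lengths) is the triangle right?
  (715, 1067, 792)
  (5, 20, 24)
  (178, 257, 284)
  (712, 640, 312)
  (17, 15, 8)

(715,1067,792): 715²+792² = 1138489 = 1067² → right
(5,20,24): 5²+20² = 425 < 576 = 24² → obtuse
(178,257,284): 178²+257² = 97733 > 80656 = 284² → acute
(712,640,312): 312²+640² = 506944 = 712² → right
(17,15,8): 8²+15² = 289 = 17² → right
3 of the 5 are right.

3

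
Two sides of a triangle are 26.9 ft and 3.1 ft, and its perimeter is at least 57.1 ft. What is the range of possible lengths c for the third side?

Triangle inequality alone gives 23.8 < c < 30.0.
The perimeter condition gives c ≥ 57.1 − 26.9 − 3.1 = 27.1.
Intersecting the two: 27.1 ≤ c < 30.0.

27.1 ≤ c < 30.0 ft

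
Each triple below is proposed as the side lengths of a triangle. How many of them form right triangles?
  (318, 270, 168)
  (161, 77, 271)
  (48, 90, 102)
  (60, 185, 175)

3

(318,270,168): 168²+270² = 101124 = 318² → right
(161,77,271): 77+161 ≤ 271, not a triangle
(48,90,102): 48²+90² = 10404 = 102² → right
(60,185,175): 60²+175² = 34225 = 185² → right
3 of the 4 are right.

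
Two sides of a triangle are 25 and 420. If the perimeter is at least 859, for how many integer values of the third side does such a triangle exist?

31

Triangle inequality: 395 < x < 445. Perimeter ≥ 859 gives x ≥ 859 − 25 − 420 = 414.
So 414 ≤ x < 445; integers 414 through 444: 31 values.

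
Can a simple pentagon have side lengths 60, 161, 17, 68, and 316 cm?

No

For a pentagon, each side must be shorter than the sum of the others.
Here the longest side is 316, but the remaining 4 sides sum to only 306.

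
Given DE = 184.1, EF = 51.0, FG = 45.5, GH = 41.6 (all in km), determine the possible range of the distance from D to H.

The maximum is all hops collinear in one direction: 184.1 + 51.0 + 45.5 + 41.6 = 322.2.
The longest hop is 184.1; the others sum to 138.1. Folding the others back against it leaves at least 184.1 − 138.1 = 46.0.

46.0 ≤ DH ≤ 322.2 km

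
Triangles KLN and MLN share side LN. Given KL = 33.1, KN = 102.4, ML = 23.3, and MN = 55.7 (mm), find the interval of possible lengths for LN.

From triangle KLN: |33.1 − 102.4| < LN < 33.1 + 102.4, i.e. 69.3 < LN < 135.5.
From triangle MLN: 32.4 < LN < 79.0.
Both must hold, so LN lies in the intersection.

69.3 < LN < 79.0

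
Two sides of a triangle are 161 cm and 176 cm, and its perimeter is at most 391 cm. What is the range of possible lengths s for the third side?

15 < s ≤ 54 cm

Triangle inequality alone gives 15 < s < 337.
The perimeter condition gives s ≤ 391 − 161 − 176 = 54.
Intersecting the two: 15 < s ≤ 54.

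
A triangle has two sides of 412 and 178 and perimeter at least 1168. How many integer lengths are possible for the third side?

Triangle inequality: 234 < x < 590. Perimeter ≥ 1168 gives x ≥ 1168 − 412 − 178 = 578.
So 578 ≤ x < 590; integers 578 through 589: 12 values.

12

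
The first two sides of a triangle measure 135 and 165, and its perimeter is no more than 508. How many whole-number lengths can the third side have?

178

Triangle inequality: 30 < x < 300. Perimeter ≤ 508 gives x ≤ 508 − 135 − 165 = 208.
So 30 < x ≤ 208; integers 31 through 208: 178 values.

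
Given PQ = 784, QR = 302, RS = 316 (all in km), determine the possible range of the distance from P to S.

166 ≤ PS ≤ 1402 km

The maximum is all hops collinear in one direction: 784 + 302 + 316 = 1402.
The longest hop is 784; the others sum to 618. Folding the others back against it leaves at least 784 − 618 = 166.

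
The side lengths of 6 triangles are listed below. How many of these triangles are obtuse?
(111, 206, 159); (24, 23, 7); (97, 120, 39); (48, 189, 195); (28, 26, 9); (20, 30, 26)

(111,206,159): 111²+159² = 37602 < 42436 = 206² → obtuse
(24,23,7): 7²+23² = 578 > 576 = 24² → acute
(97,120,39): 39²+97² = 10930 < 14400 = 120² → obtuse
(48,189,195): 48²+189² = 38025 = 195² → right
(28,26,9): 9²+26² = 757 < 784 = 28² → obtuse
(20,30,26): 20²+26² = 1076 > 900 = 30² → acute
3 of the 6 are obtuse.

3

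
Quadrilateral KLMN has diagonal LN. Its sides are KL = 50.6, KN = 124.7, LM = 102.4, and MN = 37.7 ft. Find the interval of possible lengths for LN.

From triangle KLN: |50.6 − 124.7| < LN < 50.6 + 124.7, i.e. 74.1 < LN < 175.3.
From triangle MLN: 64.7 < LN < 140.1.
Both must hold, so LN lies in the intersection.

74.1 < LN < 140.1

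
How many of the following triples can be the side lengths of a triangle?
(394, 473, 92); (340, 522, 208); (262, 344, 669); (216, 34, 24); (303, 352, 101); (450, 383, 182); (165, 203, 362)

(92,394,473): 92+394 > 473 → valid
(208,340,522): 208+340 > 522 → valid
(262,344,669): 262+344 ≤ 669 → not valid
(24,34,216): 24+34 ≤ 216 → not valid
(101,303,352): 101+303 > 352 → valid
(182,383,450): 182+383 > 450 → valid
(165,203,362): 165+203 > 362 → valid
5 of the 7 triples form a triangle.

5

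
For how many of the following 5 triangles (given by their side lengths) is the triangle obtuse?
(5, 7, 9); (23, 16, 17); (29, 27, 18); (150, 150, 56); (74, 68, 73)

(5,7,9): 5²+7² = 74 < 81 = 9² → obtuse
(23,16,17): 16²+17² = 545 > 529 = 23² → acute
(29,27,18): 18²+27² = 1053 > 841 = 29² → acute
(150,150,56): 56²+150² = 25636 > 22500 = 150² → acute
(74,68,73): 68²+73² = 9953 > 5476 = 74² → acute
1 of the 5 is obtuse.

1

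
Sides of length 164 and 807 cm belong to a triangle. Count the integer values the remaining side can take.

The third side lies in the open interval (643, 971).
Integers from 644 to 970 inclusive: 970 − 644 + 1 = 327.

327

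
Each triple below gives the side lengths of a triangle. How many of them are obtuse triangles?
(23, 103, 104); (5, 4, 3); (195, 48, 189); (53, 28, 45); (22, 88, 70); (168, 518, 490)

(23,103,104): 23²+103² = 11138 > 10816 = 104² → acute
(5,4,3): 3²+4² = 25 = 5² → right
(195,48,189): 48²+189² = 38025 = 195² → right
(53,28,45): 28²+45² = 2809 = 53² → right
(22,88,70): 22²+70² = 5384 < 7744 = 88² → obtuse
(168,518,490): 168²+490² = 268324 = 518² → right
1 of the 6 is obtuse.

1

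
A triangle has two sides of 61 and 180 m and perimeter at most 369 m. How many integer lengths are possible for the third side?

9

Triangle inequality: 119 < x < 241. Perimeter ≤ 369 gives x ≤ 369 − 61 − 180 = 128.
So 119 < x ≤ 128; integers 120 through 128: 9 values.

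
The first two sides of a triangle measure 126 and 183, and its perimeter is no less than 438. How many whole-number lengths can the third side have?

Triangle inequality: 57 < x < 309. Perimeter ≥ 438 gives x ≥ 438 − 126 − 183 = 129.
So 129 ≤ x < 309; integers 129 through 308: 180 values.

180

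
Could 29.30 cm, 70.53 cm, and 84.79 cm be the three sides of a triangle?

The longest side is 84.79, and the other two sum to 99.83.
Since 99.83 > 84.79, the triangle inequality holds.

Yes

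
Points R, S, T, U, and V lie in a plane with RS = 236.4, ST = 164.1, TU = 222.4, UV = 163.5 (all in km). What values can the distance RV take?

The maximum is all hops collinear in one direction: 236.4 + 164.1 + 222.4 + 163.5 = 786.4.
The longest hop is 236.4; the others sum to 550.0. Since 236.4 ≤ 550.0, the path can fold back on itself completely, so the minimum distance is 0.

0 ≤ RV ≤ 786.4 km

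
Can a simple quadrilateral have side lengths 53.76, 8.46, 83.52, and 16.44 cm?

No

For a quadrilateral, each side must be shorter than the sum of the others.
Here the longest side is 83.52, but the remaining 3 sides sum to only 78.66.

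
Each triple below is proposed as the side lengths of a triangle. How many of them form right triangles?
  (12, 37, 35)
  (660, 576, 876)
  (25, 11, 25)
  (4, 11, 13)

(12,37,35): 12²+35² = 1369 = 37² → right
(660,576,876): 576²+660² = 767376 = 876² → right
(25,11,25): 11²+25² = 746 > 625 = 25² → acute
(4,11,13): 4²+11² = 137 < 169 = 13² → obtuse
2 of the 4 are right.

2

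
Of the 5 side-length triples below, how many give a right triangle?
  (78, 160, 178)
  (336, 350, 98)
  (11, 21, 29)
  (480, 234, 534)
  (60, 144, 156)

(78,160,178): 78²+160² = 31684 = 178² → right
(336,350,98): 98²+336² = 122500 = 350² → right
(11,21,29): 11²+21² = 562 < 841 = 29² → obtuse
(480,234,534): 234²+480² = 285156 = 534² → right
(60,144,156): 60²+144² = 24336 = 156² → right
4 of the 5 are right.

4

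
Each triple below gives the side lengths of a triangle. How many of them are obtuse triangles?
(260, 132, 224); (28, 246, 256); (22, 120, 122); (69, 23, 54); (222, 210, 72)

2

(260,132,224): 132²+224² = 67600 = 260² → right
(28,246,256): 28²+246² = 61300 < 65536 = 256² → obtuse
(22,120,122): 22²+120² = 14884 = 122² → right
(69,23,54): 23²+54² = 3445 < 4761 = 69² → obtuse
(222,210,72): 72²+210² = 49284 = 222² → right
2 of the 5 are obtuse.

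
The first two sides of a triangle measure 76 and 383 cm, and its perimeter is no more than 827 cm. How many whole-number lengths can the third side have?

61

Triangle inequality: 307 < x < 459. Perimeter ≤ 827 gives x ≤ 827 − 76 − 383 = 368.
So 307 < x ≤ 368; integers 308 through 368: 61 values.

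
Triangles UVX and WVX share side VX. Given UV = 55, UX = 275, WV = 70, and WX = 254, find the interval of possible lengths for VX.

220 < VX < 324

From triangle UVX: |55 − 275| < VX < 55 + 275, i.e. 220 < VX < 330.
From triangle WVX: 184 < VX < 324.
Both must hold, so VX lies in the intersection.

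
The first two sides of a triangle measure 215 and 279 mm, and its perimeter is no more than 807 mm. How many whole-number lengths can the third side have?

Triangle inequality: 64 < x < 494. Perimeter ≤ 807 gives x ≤ 807 − 215 − 279 = 313.
So 64 < x ≤ 313; integers 65 through 313: 249 values.

249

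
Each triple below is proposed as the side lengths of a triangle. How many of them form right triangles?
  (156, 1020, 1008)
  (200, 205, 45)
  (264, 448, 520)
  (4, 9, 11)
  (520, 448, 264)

(156,1020,1008): 156²+1008² = 1040400 = 1020² → right
(200,205,45): 45²+200² = 42025 = 205² → right
(264,448,520): 264²+448² = 270400 = 520² → right
(4,9,11): 4²+9² = 97 < 121 = 11² → obtuse
(520,448,264): 264²+448² = 270400 = 520² → right
4 of the 5 are right.

4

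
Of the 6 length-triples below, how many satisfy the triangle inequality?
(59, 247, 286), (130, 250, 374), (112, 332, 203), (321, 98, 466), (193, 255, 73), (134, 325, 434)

(59,247,286): 59+247 > 286 → valid
(130,250,374): 130+250 > 374 → valid
(112,203,332): 112+203 ≤ 332 → not valid
(98,321,466): 98+321 ≤ 466 → not valid
(73,193,255): 73+193 > 255 → valid
(134,325,434): 134+325 > 434 → valid
4 of the 6 triples form a triangle.

4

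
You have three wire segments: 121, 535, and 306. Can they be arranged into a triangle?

The longest side is 535, but the other two sum to only 427.
427 < 535, so the triangle inequality fails.

No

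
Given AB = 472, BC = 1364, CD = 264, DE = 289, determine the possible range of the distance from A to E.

339 ≤ AE ≤ 2389

The maximum is all hops collinear in one direction: 472 + 1364 + 264 + 289 = 2389.
The longest hop is 1364; the others sum to 1025. Folding the others back against it leaves at least 1364 − 1025 = 339.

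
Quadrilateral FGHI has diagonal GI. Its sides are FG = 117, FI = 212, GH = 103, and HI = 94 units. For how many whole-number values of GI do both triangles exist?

From triangle FGI: 95 < GI < 329.
From triangle HGI: 9 < GI < 197.
Intersection: 95 < GI < 197, so integers 96 through 196: 101 values.

101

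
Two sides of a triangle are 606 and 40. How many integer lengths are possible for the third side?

79

The third side lies in the open interval (566, 646).
Integers from 567 to 645 inclusive: 645 − 567 + 1 = 79.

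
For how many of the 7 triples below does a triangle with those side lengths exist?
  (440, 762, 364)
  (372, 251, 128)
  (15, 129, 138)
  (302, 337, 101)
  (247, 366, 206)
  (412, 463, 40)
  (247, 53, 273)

6

(364,440,762): 364+440 > 762 → valid
(128,251,372): 128+251 > 372 → valid
(15,129,138): 15+129 > 138 → valid
(101,302,337): 101+302 > 337 → valid
(206,247,366): 206+247 > 366 → valid
(40,412,463): 40+412 ≤ 463 → not valid
(53,247,273): 53+247 > 273 → valid
6 of the 7 triples form a triangle.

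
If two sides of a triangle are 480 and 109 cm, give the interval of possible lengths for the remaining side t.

By the triangle inequality, t must be less than 480 + 109 = 589 and greater than |480 − 109| = 371.

371 < t < 589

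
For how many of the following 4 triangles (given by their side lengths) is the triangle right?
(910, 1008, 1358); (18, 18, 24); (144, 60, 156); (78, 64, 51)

(910,1008,1358): 910²+1008² = 1844164 = 1358² → right
(18,18,24): 18²+18² = 648 > 576 = 24² → acute
(144,60,156): 60²+144² = 24336 = 156² → right
(78,64,51): 51²+64² = 6697 > 6084 = 78² → acute
2 of the 4 are right.

2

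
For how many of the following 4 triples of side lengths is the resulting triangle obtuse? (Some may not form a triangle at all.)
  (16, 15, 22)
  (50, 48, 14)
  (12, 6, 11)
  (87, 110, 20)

1

(16,15,22): 15²+16² = 481 < 484 = 22² → obtuse
(50,48,14): 14²+48² = 2500 = 50² → right
(12,6,11): 6²+11² = 157 > 144 = 12² → acute
(87,110,20): 20+87 ≤ 110, not a triangle
1 of the 4 is obtuse.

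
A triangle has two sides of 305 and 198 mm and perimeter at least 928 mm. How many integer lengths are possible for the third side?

78

Triangle inequality: 107 < x < 503. Perimeter ≥ 928 gives x ≥ 928 − 305 − 198 = 425.
So 425 ≤ x < 503; integers 425 through 502: 78 values.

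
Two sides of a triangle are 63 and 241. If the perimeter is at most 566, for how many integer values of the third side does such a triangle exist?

Triangle inequality: 178 < x < 304. Perimeter ≤ 566 gives x ≤ 566 − 63 − 241 = 262.
So 178 < x ≤ 262; integers 179 through 262: 84 values.

84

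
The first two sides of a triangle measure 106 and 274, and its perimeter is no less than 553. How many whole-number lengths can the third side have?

207

Triangle inequality: 168 < x < 380. Perimeter ≥ 553 gives x ≥ 553 − 106 − 274 = 173.
So 173 ≤ x < 380; integers 173 through 379: 207 values.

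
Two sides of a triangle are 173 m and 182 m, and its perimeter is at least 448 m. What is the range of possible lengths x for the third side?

Triangle inequality alone gives 9 < x < 355.
The perimeter condition gives x ≥ 448 − 173 − 182 = 93.
Intersecting the two: 93 ≤ x < 355.

93 ≤ x < 355 m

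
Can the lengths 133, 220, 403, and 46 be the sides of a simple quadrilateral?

No

For a quadrilateral, each side must be shorter than the sum of the others.
Here the longest side is 403, but the remaining 3 sides sum to only 399.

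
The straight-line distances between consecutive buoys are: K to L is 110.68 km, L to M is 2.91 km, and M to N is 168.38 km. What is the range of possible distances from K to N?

The maximum is all hops collinear in one direction: 110.68 + 2.91 + 168.38 = 281.97.
The longest hop is 168.38; the others sum to 113.59. Folding the others back against it leaves at least 168.38 − 113.59 = 54.79.

54.79 ≤ KN ≤ 281.97 km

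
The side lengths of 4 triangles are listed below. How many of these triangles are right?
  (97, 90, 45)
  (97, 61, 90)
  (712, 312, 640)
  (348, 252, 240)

2

(97,90,45): 45²+90² = 10125 > 9409 = 97² → acute
(97,61,90): 61²+90² = 11821 > 9409 = 97² → acute
(712,312,640): 312²+640² = 506944 = 712² → right
(348,252,240): 240²+252² = 121104 = 348² → right
2 of the 4 are right.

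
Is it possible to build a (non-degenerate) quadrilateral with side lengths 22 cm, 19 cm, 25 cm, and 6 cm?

Yes

A quadrilateral exists iff every side is shorter than the sum of the others — equivalently, the longest side is less than the sum of the rest.
Longest side 25 < 47 (sum of the remaining 3), so yes.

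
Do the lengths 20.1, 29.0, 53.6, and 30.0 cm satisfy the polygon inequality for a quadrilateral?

Yes

A quadrilateral exists iff every side is shorter than the sum of the others — equivalently, the longest side is less than the sum of the rest.
Longest side 53.6 < 79.1 (sum of the remaining 3), so yes.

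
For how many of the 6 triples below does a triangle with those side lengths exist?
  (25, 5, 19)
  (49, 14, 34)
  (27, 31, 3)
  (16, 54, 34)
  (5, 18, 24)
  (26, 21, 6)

(5,19,25): 5+19 ≤ 25 → not valid
(14,34,49): 14+34 ≤ 49 → not valid
(3,27,31): 3+27 ≤ 31 → not valid
(16,34,54): 16+34 ≤ 54 → not valid
(5,18,24): 5+18 ≤ 24 → not valid
(6,21,26): 6+21 > 26 → valid
1 of the 6 triples forms a triangle.

1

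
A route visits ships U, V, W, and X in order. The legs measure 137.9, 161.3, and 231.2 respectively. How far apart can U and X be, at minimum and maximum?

The maximum is all hops collinear in one direction: 137.9 + 161.3 + 231.2 = 530.4.
The longest hop is 231.2; the others sum to 299.2. Since 231.2 ≤ 299.2, the path can fold back on itself completely, so the minimum distance is 0.

0 ≤ UX ≤ 530.4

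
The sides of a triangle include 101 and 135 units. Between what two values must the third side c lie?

By the triangle inequality, c must be less than 101 + 135 = 236 and greater than |101 − 135| = 34.

34 < c < 236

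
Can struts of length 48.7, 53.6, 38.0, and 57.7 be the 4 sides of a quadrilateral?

A quadrilateral exists iff every side is shorter than the sum of the others — equivalently, the longest side is less than the sum of the rest.
Longest side 57.7 < 140.3 (sum of the remaining 3), so yes.

Yes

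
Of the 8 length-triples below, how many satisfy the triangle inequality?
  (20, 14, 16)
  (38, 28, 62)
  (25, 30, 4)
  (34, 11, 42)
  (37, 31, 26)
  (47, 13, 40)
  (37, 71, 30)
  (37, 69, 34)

(14,16,20): 14+16 > 20 → valid
(28,38,62): 28+38 > 62 → valid
(4,25,30): 4+25 ≤ 30 → not valid
(11,34,42): 11+34 > 42 → valid
(26,31,37): 26+31 > 37 → valid
(13,40,47): 13+40 > 47 → valid
(30,37,71): 30+37 ≤ 71 → not valid
(34,37,69): 34+37 > 69 → valid
6 of the 8 triples form a triangle.

6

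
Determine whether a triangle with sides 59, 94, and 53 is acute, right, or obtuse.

Compare the square of the longest side to the sum of squares of the other two: 53² + 59² = 6290 < 8836 = 94².

obtuse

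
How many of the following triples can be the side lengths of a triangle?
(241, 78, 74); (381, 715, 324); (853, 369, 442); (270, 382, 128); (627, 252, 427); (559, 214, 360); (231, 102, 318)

4

(74,78,241): 74+78 ≤ 241 → not valid
(324,381,715): 324+381 ≤ 715 → not valid
(369,442,853): 369+442 ≤ 853 → not valid
(128,270,382): 128+270 > 382 → valid
(252,427,627): 252+427 > 627 → valid
(214,360,559): 214+360 > 559 → valid
(102,231,318): 102+231 > 318 → valid
4 of the 7 triples form a triangle.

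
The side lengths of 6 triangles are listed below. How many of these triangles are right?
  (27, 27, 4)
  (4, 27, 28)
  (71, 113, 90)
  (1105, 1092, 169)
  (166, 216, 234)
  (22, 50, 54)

1

(27,27,4): 4²+27² = 745 > 729 = 27² → acute
(4,27,28): 4²+27² = 745 < 784 = 28² → obtuse
(71,113,90): 71²+90² = 13141 > 12769 = 113² → acute
(1105,1092,169): 169²+1092² = 1221025 = 1105² → right
(166,216,234): 166²+216² = 74212 > 54756 = 234² → acute
(22,50,54): 22²+50² = 2984 > 2916 = 54² → acute
1 of the 6 is right.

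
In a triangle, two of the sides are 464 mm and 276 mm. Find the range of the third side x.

By the triangle inequality, x must be less than 464 + 276 = 740 and greater than |464 − 276| = 188.

188 < x < 740 (mm)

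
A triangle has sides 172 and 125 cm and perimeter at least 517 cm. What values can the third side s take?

220 ≤ s < 297

Triangle inequality alone gives 47 < s < 297.
The perimeter condition gives s ≥ 517 − 172 − 125 = 220.
Intersecting the two: 220 ≤ s < 297.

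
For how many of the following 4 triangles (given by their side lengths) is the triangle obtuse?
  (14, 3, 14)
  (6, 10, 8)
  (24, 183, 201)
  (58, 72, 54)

1

(14,3,14): 3²+14² = 205 > 196 = 14² → acute
(6,10,8): 6²+8² = 100 = 10² → right
(24,183,201): 24²+183² = 34065 < 40401 = 201² → obtuse
(58,72,54): 54²+58² = 6280 > 5184 = 72² → acute
1 of the 4 is obtuse.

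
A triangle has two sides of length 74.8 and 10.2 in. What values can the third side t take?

By the triangle inequality, t must be less than 74.8 + 10.2 = 85.0 and greater than |74.8 − 10.2| = 64.6.

64.6 < t < 85.0 (in)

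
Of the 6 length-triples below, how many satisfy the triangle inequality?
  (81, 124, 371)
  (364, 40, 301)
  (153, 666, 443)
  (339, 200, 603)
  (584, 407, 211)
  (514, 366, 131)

1

(81,124,371): 81+124 ≤ 371 → not valid
(40,301,364): 40+301 ≤ 364 → not valid
(153,443,666): 153+443 ≤ 666 → not valid
(200,339,603): 200+339 ≤ 603 → not valid
(211,407,584): 211+407 > 584 → valid
(131,366,514): 131+366 ≤ 514 → not valid
1 of the 6 triples forms a triangle.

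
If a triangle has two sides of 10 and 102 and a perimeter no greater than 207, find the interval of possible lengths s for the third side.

Triangle inequality alone gives 92 < s < 112.
The perimeter condition gives s ≤ 207 − 10 − 102 = 95.
Intersecting the two: 92 < s ≤ 95.

92 < s ≤ 95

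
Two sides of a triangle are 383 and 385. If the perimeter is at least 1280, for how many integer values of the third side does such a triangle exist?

256

Triangle inequality: 2 < x < 768. Perimeter ≥ 1280 gives x ≥ 1280 − 383 − 385 = 512.
So 512 ≤ x < 768; integers 512 through 767: 256 values.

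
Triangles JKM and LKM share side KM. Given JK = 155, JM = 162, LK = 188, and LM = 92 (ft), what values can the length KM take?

From triangle JKM: |155 − 162| < KM < 155 + 162, i.e. 7 < KM < 317.
From triangle LKM: 96 < KM < 280.
Both must hold, so KM lies in the intersection.

96 < KM < 280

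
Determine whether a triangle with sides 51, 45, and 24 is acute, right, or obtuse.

right

Compare the square of the longest side to the sum of squares of the other two: 24² + 45² = 2601 = 51².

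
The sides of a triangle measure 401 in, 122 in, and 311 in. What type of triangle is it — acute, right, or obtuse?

Compare the square of the longest side to the sum of squares of the other two: 122² + 311² = 111605 < 160801 = 401².

obtuse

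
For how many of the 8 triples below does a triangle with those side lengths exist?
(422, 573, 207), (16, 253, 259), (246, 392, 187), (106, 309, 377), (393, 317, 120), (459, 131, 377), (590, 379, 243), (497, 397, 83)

7

(207,422,573): 207+422 > 573 → valid
(16,253,259): 16+253 > 259 → valid
(187,246,392): 187+246 > 392 → valid
(106,309,377): 106+309 > 377 → valid
(120,317,393): 120+317 > 393 → valid
(131,377,459): 131+377 > 459 → valid
(243,379,590): 243+379 > 590 → valid
(83,397,497): 83+397 ≤ 497 → not valid
7 of the 8 triples form a triangle.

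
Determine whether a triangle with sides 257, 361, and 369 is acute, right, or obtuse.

acute

Compare the square of the longest side to the sum of squares of the other two: 257² + 361² = 196370 > 136161 = 369².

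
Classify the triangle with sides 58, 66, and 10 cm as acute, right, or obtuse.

obtuse

Compare the square of the longest side to the sum of squares of the other two: 10² + 58² = 3464 < 4356 = 66².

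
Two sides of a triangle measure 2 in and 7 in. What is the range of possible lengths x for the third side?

5 < x < 9

By the triangle inequality, x must be less than 2 + 7 = 9 and greater than |2 − 7| = 5.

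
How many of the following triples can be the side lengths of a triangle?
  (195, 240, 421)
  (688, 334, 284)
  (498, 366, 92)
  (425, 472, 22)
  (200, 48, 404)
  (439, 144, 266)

(195,240,421): 195+240 > 421 → valid
(284,334,688): 284+334 ≤ 688 → not valid
(92,366,498): 92+366 ≤ 498 → not valid
(22,425,472): 22+425 ≤ 472 → not valid
(48,200,404): 48+200 ≤ 404 → not valid
(144,266,439): 144+266 ≤ 439 → not valid
1 of the 6 triples forms a triangle.

1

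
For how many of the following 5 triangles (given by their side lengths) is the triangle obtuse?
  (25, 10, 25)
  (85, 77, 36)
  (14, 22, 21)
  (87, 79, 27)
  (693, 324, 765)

1

(25,10,25): 10²+25² = 725 > 625 = 25² → acute
(85,77,36): 36²+77² = 7225 = 85² → right
(14,22,21): 14²+21² = 637 > 484 = 22² → acute
(87,79,27): 27²+79² = 6970 < 7569 = 87² → obtuse
(693,324,765): 324²+693² = 585225 = 765² → right
1 of the 5 is obtuse.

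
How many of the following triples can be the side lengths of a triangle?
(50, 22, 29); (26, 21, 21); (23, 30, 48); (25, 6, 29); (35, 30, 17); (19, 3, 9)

5

(22,29,50): 22+29 > 50 → valid
(21,21,26): 21+21 > 26 → valid
(23,30,48): 23+30 > 48 → valid
(6,25,29): 6+25 > 29 → valid
(17,30,35): 17+30 > 35 → valid
(3,9,19): 3+9 ≤ 19 → not valid
5 of the 6 triples form a triangle.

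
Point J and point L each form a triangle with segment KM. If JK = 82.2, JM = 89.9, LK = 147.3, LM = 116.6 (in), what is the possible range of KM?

30.7 < KM < 172.1

From triangle JKM: |82.2 − 89.9| < KM < 82.2 + 89.9, i.e. 7.7 < KM < 172.1.
From triangle LKM: 30.7 < KM < 263.9.
Both must hold, so KM lies in the intersection.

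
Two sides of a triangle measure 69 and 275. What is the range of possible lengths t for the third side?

By the triangle inequality, t must be less than 69 + 275 = 344 and greater than |69 − 275| = 206.

206 < t < 344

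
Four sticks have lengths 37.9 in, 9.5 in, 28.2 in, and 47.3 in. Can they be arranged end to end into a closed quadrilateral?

Yes

A quadrilateral exists iff every side is shorter than the sum of the others — equivalently, the longest side is less than the sum of the rest.
Longest side 47.3 < 75.6 (sum of the remaining 3), so yes.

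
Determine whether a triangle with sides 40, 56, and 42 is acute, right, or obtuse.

Compare the square of the longest side to the sum of squares of the other two: 40² + 42² = 3364 > 3136 = 56².

acute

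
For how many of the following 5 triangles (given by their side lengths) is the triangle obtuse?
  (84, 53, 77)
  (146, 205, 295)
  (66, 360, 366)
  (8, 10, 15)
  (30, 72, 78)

2

(84,53,77): 53²+77² = 8738 > 7056 = 84² → acute
(146,205,295): 146²+205² = 63341 < 87025 = 295² → obtuse
(66,360,366): 66²+360² = 133956 = 366² → right
(8,10,15): 8²+10² = 164 < 225 = 15² → obtuse
(30,72,78): 30²+72² = 6084 = 78² → right
2 of the 5 are obtuse.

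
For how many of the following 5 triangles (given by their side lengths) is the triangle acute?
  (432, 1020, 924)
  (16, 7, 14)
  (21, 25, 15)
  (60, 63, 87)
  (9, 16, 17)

(432,1020,924): 432²+924² = 1040400 = 1020² → right
(16,7,14): 7²+14² = 245 < 256 = 16² → obtuse
(21,25,15): 15²+21² = 666 > 625 = 25² → acute
(60,63,87): 60²+63² = 7569 = 87² → right
(9,16,17): 9²+16² = 337 > 289 = 17² → acute
2 of the 5 are acute.

2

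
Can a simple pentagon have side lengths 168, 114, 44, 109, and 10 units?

Yes

A pentagon exists iff every side is shorter than the sum of the others — equivalently, the longest side is less than the sum of the rest.
Longest side 168 < 277 (sum of the remaining 4), so yes.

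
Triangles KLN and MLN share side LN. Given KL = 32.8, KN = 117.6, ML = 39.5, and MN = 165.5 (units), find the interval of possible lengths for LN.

From triangle KLN: |32.8 − 117.6| < LN < 32.8 + 117.6, i.e. 84.8 < LN < 150.4.
From triangle MLN: 126.0 < LN < 205.0.
Both must hold, so LN lies in the intersection.

126.0 < LN < 150.4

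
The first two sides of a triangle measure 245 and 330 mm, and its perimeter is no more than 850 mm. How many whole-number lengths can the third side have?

190

Triangle inequality: 85 < x < 575. Perimeter ≤ 850 gives x ≤ 850 − 245 − 330 = 275.
So 85 < x ≤ 275; integers 86 through 275: 190 values.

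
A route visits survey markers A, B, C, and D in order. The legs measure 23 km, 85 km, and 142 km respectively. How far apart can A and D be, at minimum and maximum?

34 ≤ AD ≤ 250 km

The maximum is all hops collinear in one direction: 23 + 85 + 142 = 250.
The longest hop is 142; the others sum to 108. Folding the others back against it leaves at least 142 − 108 = 34.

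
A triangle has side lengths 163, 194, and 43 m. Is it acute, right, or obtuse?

obtuse

Compare the square of the longest side to the sum of squares of the other two: 43² + 163² = 28418 < 37636 = 194².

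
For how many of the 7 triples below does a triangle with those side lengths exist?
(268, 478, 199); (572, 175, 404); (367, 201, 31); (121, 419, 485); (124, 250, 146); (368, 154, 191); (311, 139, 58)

3

(199,268,478): 199+268 ≤ 478 → not valid
(175,404,572): 175+404 > 572 → valid
(31,201,367): 31+201 ≤ 367 → not valid
(121,419,485): 121+419 > 485 → valid
(124,146,250): 124+146 > 250 → valid
(154,191,368): 154+191 ≤ 368 → not valid
(58,139,311): 58+139 ≤ 311 → not valid
3 of the 7 triples form a triangle.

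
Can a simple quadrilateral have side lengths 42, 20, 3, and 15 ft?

No

For a quadrilateral, each side must be shorter than the sum of the others.
Here the longest side is 42, but the remaining 3 sides sum to only 38.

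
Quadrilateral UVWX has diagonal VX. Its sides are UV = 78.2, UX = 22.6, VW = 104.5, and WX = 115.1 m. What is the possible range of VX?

From triangle UVX: |78.2 − 22.6| < VX < 78.2 + 22.6, i.e. 55.6 < VX < 100.8.
From triangle WVX: 10.6 < VX < 219.6.
Both must hold, so VX lies in the intersection.

55.6 < VX < 100.8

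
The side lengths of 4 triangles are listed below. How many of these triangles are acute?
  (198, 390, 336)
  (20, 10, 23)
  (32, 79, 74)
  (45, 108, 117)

1

(198,390,336): 198²+336² = 152100 = 390² → right
(20,10,23): 10²+20² = 500 < 529 = 23² → obtuse
(32,79,74): 32²+74² = 6500 > 6241 = 79² → acute
(45,108,117): 45²+108² = 13689 = 117² → right
1 of the 4 is acute.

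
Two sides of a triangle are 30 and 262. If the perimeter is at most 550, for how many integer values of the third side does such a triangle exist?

Triangle inequality: 232 < x < 292. Perimeter ≤ 550 gives x ≤ 550 − 30 − 262 = 258.
So 232 < x ≤ 258; integers 233 through 258: 26 values.

26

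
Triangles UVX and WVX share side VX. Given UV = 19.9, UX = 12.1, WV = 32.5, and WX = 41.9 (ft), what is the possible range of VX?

9.4 < VX < 32.0

From triangle UVX: |19.9 − 12.1| < VX < 19.9 + 12.1, i.e. 7.8 < VX < 32.0.
From triangle WVX: 9.4 < VX < 74.4.
Both must hold, so VX lies in the intersection.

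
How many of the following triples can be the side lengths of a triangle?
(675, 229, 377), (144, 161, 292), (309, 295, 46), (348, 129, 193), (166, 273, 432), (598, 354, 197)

(229,377,675): 229+377 ≤ 675 → not valid
(144,161,292): 144+161 > 292 → valid
(46,295,309): 46+295 > 309 → valid
(129,193,348): 129+193 ≤ 348 → not valid
(166,273,432): 166+273 > 432 → valid
(197,354,598): 197+354 ≤ 598 → not valid
3 of the 6 triples form a triangle.

3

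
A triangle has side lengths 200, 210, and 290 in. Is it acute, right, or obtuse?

right

Compare the square of the longest side to the sum of squares of the other two: 200² + 210² = 84100 = 290².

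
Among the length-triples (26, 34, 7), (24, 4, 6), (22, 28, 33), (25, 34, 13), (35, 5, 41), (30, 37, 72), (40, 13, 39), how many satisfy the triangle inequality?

3

(7,26,34): 7+26 ≤ 34 → not valid
(4,6,24): 4+6 ≤ 24 → not valid
(22,28,33): 22+28 > 33 → valid
(13,25,34): 13+25 > 34 → valid
(5,35,41): 5+35 ≤ 41 → not valid
(30,37,72): 30+37 ≤ 72 → not valid
(13,39,40): 13+39 > 40 → valid
3 of the 7 triples form a triangle.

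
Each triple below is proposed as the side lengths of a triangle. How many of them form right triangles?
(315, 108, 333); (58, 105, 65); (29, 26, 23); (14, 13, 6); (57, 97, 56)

(315,108,333): 108²+315² = 110889 = 333² → right
(58,105,65): 58²+65² = 7589 < 11025 = 105² → obtuse
(29,26,23): 23²+26² = 1205 > 841 = 29² → acute
(14,13,6): 6²+13² = 205 > 196 = 14² → acute
(57,97,56): 56²+57² = 6385 < 9409 = 97² → obtuse
1 of the 5 is right.

1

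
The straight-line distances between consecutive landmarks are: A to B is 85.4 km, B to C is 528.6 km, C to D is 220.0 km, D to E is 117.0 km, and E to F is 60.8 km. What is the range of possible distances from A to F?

45.4 ≤ AF ≤ 1011.8 km

The maximum is all hops collinear in one direction: 85.4 + 528.6 + 220.0 + 117.0 + 60.8 = 1011.8.
The longest hop is 528.6; the others sum to 483.2. Folding the others back against it leaves at least 528.6 − 483.2 = 45.4.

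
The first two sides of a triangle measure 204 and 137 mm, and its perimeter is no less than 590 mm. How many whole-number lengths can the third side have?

Triangle inequality: 67 < x < 341. Perimeter ≥ 590 gives x ≥ 590 − 204 − 137 = 249.
So 249 ≤ x < 341; integers 249 through 340: 92 values.

92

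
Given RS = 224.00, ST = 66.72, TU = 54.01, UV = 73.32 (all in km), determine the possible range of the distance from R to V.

The maximum is all hops collinear in one direction: 224.00 + 66.72 + 54.01 + 73.32 = 418.05.
The longest hop is 224.00; the others sum to 194.05. Folding the others back against it leaves at least 224.00 − 194.05 = 29.95.

29.95 ≤ RV ≤ 418.05 km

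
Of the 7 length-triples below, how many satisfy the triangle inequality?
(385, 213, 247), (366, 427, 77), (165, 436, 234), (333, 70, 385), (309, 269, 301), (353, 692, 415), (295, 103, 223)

6

(213,247,385): 213+247 > 385 → valid
(77,366,427): 77+366 > 427 → valid
(165,234,436): 165+234 ≤ 436 → not valid
(70,333,385): 70+333 > 385 → valid
(269,301,309): 269+301 > 309 → valid
(353,415,692): 353+415 > 692 → valid
(103,223,295): 103+223 > 295 → valid
6 of the 7 triples form a triangle.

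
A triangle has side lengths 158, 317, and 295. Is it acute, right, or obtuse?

acute

Compare the square of the longest side to the sum of squares of the other two: 158² + 295² = 111989 > 100489 = 317².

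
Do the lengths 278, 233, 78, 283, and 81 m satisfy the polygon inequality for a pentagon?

A pentagon exists iff every side is shorter than the sum of the others — equivalently, the longest side is less than the sum of the rest.
Longest side 283 < 670 (sum of the remaining 4), so yes.

Yes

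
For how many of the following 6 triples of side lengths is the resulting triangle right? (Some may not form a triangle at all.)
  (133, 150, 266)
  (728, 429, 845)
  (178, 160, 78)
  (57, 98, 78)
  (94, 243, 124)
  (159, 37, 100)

(133,150,266): 133²+150² = 40189 < 70756 = 266² → obtuse
(728,429,845): 429²+728² = 714025 = 845² → right
(178,160,78): 78²+160² = 31684 = 178² → right
(57,98,78): 57²+78² = 9333 < 9604 = 98² → obtuse
(94,243,124): 94+124 ≤ 243, not a triangle
(159,37,100): 37+100 ≤ 159, not a triangle
2 of the 6 are right.

2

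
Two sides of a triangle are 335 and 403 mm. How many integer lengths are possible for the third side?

669

The third side lies in the open interval (68, 738).
Integers from 69 to 737 inclusive: 737 − 69 + 1 = 669.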